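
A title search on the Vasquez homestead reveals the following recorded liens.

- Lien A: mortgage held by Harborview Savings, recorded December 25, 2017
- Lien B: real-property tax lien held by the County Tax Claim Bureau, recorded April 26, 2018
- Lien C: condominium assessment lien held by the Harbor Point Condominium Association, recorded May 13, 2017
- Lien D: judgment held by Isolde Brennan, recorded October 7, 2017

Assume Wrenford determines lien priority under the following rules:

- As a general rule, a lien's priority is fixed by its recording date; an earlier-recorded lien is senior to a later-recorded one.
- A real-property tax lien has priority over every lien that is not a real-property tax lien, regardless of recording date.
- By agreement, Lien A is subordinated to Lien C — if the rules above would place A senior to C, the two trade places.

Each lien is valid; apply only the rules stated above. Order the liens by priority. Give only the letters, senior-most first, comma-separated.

As a real-property tax lien, B is senior to every other lien.
The other liens, earliest effective date first: C (May 13, 2017), D (October 7, 2017), A (December 25, 2017).
Since A is not senior to C, the subordination leaves the order unchanged.

B, C, D, A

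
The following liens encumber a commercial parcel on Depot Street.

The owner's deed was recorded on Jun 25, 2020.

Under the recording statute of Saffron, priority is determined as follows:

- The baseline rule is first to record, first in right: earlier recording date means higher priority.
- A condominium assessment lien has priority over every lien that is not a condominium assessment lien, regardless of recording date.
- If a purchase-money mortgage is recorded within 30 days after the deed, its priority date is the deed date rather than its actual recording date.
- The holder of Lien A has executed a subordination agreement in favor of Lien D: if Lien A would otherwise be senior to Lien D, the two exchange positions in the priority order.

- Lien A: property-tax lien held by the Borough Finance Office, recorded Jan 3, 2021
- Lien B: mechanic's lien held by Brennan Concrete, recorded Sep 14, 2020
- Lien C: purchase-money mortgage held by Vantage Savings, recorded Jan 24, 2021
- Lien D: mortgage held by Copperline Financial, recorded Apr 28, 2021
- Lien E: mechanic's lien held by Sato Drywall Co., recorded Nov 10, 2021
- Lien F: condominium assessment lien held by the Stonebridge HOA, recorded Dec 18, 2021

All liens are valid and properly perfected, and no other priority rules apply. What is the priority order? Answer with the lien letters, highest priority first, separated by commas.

Effective dates: C was recorded 213 days after the deed — beyond 30 days — so no relation-back applies.
As a condominium assessment lien, F is senior to every other lien.
Remaining liens by effective date: B (Sep 14, 2020), A (Jan 3, 2021), C (Jan 24, 2021), D (Apr 28, 2021), E (Nov 10, 2021).
Because A would otherwise rank above D, the subordination swaps them.

F, B, D, C, A, E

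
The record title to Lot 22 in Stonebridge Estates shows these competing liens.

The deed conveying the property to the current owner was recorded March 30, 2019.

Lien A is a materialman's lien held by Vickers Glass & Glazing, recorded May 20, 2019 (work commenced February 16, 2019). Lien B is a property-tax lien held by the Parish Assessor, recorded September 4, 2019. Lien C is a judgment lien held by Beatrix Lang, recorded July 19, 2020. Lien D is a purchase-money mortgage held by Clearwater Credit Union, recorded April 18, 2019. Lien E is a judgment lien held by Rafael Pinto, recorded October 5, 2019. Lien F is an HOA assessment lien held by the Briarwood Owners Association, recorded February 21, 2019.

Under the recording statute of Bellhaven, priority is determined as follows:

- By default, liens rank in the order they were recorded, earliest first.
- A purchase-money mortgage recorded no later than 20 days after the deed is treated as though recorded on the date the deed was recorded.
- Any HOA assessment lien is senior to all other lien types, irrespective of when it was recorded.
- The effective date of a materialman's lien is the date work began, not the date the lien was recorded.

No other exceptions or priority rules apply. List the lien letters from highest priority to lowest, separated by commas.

Adjusting effective dates: A is treated as recorded February 16, 2019, the work-commencement date; D's effective date is the deed date, March 30, 2019.
F, as an HOA assessment lien, has superpriority and ranks first.
The other liens, earliest effective date first: A (February 16, 2019), D (March 30, 2019), B (September 4, 2019), E (October 5, 2019), C (July 19, 2020).

F, A, D, B, E, C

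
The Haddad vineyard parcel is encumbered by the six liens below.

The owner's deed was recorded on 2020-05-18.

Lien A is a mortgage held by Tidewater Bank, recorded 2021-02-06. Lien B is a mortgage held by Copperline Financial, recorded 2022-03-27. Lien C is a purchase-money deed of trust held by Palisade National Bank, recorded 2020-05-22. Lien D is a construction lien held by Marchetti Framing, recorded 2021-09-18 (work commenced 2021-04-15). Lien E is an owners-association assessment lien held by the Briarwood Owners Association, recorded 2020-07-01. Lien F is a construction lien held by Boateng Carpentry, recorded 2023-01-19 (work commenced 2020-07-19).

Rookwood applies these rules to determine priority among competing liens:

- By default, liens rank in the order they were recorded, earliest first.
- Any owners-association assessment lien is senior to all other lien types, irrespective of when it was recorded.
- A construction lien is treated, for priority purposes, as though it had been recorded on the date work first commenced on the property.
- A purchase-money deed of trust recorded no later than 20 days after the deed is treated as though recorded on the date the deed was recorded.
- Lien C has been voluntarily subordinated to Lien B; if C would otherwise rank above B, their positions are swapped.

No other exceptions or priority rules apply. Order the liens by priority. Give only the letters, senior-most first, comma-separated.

First, effective dates: C relates back to the deed date 2020-05-18; D's effective date is 2021-04-15, when work began; F is treated as recorded 2020-07-19, the work-commencement date.
E, as an owners-association assessment lien, has superpriority and ranks first.
The other liens, earliest effective date first: C (2020-05-18), F (2020-07-19), A (2021-02-06), D (2021-04-15), B (2022-03-27).
C is senior to B before the subordination, so the two trade places.

E, B, F, A, D, C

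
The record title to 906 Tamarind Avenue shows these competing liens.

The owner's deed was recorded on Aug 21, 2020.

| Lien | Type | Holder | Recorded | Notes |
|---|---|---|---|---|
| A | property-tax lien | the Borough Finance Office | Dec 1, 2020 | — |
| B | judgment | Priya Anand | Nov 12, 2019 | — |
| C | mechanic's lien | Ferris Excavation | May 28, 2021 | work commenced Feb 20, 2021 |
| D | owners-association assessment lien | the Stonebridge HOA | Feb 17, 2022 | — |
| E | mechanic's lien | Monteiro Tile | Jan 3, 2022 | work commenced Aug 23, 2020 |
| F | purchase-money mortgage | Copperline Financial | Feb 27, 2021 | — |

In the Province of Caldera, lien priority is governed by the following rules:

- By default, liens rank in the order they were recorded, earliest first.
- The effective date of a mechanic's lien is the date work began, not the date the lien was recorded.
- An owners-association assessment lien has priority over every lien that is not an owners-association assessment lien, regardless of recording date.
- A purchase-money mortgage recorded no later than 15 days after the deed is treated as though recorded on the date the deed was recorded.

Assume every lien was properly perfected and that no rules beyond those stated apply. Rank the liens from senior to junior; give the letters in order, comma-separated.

D, B, E, A, C, F

Adjusting effective dates: C relates back to Feb 20, 2021 (work commenced); E is treated as recorded Aug 23, 2020, the work-commencement date; F was recorded 190 days after the deed — beyond 15 days — so no relation-back applies.
D is an owners-association assessment lien, so it outranks all other liens regardless of date.
Remaining liens by effective date: B (Nov 12, 2019), E (Aug 23, 2020), A (Dec 1, 2020), C (Feb 20, 2021), F (Feb 27, 2021).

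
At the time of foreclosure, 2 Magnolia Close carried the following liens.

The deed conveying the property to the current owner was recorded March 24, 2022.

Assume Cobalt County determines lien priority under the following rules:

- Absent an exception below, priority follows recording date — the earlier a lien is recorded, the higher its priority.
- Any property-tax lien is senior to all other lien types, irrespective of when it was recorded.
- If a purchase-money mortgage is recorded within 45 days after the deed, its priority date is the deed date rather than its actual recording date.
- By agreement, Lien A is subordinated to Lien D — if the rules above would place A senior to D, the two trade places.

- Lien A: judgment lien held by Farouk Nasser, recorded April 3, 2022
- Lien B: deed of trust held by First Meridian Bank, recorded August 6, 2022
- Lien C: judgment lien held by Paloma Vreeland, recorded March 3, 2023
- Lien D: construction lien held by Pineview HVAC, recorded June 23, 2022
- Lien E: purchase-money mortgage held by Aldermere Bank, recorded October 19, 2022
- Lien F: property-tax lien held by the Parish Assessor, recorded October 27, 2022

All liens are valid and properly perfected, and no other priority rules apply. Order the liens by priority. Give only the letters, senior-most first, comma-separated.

Effective dates: E was recorded 209 days after the deed — beyond 45 days — so no relation-back applies.
F is a property-tax lien, so it outranks all other liens regardless of date.
Among the remaining liens, by effective date: A (April 3, 2022), D (June 23, 2022), B (August 6, 2022), E (October 19, 2022), C (March 3, 2023).
Because A would otherwise rank above D, the subordination swaps them.

F, D, A, B, E, C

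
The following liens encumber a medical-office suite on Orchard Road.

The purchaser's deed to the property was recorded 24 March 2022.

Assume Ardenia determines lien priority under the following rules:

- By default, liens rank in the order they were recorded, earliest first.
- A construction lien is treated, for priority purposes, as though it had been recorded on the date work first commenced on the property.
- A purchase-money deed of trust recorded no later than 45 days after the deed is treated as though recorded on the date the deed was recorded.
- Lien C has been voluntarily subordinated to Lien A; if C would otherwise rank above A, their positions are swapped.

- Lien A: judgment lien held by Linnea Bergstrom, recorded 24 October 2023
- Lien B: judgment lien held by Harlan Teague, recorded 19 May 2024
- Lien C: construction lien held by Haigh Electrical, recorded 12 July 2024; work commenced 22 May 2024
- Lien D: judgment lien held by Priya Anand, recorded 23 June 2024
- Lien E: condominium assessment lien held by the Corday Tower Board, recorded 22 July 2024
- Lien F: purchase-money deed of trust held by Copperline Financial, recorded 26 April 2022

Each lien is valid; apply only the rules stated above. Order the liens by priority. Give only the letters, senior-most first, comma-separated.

F, A, B, C, D, E

First, effective dates: C is treated as recorded 22 May 2024, the work-commencement date; F was recorded within the 45-day window, so its effective date is the deed date 24 March 2022.
By effective date: F (24 March 2022), A (24 October 2023), B (19 May 2024), C (22 May 2024), D (23 June 2024), E (22 July 2024).
C already ranks below A; the subordination has no effect.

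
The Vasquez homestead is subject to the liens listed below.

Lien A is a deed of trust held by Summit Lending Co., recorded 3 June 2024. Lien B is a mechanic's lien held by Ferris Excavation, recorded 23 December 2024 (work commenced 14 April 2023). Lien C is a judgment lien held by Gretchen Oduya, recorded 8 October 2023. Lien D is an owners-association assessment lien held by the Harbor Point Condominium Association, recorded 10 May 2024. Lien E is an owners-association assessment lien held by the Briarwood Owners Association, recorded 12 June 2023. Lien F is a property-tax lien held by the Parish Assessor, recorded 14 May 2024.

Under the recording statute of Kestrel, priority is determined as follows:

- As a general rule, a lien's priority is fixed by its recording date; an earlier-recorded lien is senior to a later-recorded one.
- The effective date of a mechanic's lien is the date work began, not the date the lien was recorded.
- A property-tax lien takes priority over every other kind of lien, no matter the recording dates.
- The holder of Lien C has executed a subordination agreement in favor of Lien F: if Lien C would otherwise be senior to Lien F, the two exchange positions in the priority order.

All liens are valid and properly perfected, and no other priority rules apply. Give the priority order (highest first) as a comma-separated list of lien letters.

F, B, E, C, D, A

Effective dates: B relates back to 14 April 2023 (work commenced).
As a property-tax lien, F is senior to every other lien.
Ordering the rest by effective date: B (14 April 2023), E (12 June 2023), C (8 October 2023), D (10 May 2024), A (3 June 2024).
C already ranks below F; the subordination has no effect.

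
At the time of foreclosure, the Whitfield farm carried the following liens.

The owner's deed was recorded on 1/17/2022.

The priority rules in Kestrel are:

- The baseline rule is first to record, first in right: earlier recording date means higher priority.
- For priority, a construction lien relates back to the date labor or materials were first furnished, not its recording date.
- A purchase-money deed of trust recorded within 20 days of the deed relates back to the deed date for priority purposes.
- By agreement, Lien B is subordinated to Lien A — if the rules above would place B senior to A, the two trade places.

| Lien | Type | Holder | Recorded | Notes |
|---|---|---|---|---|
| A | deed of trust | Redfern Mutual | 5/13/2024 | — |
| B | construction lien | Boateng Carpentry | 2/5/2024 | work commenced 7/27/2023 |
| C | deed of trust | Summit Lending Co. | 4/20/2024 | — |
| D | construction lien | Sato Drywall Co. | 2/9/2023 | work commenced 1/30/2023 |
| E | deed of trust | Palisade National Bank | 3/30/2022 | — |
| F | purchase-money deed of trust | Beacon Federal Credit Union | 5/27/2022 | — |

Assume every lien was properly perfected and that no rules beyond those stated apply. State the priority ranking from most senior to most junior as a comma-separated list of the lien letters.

E, F, D, A, C, B

First, effective dates: B relates back to 7/27/2023 (work commenced); D relates back to 1/30/2023 (work commenced); F was recorded 130 days after the deed, outside the 20-day window, so it keeps its recording date.
By effective date, earliest first: E (3/30/2022), F (5/27/2022), D (1/30/2023), B (7/27/2023), C (4/20/2024), A (5/13/2024).
The subordination applies — B was senior to A — so B and A swap.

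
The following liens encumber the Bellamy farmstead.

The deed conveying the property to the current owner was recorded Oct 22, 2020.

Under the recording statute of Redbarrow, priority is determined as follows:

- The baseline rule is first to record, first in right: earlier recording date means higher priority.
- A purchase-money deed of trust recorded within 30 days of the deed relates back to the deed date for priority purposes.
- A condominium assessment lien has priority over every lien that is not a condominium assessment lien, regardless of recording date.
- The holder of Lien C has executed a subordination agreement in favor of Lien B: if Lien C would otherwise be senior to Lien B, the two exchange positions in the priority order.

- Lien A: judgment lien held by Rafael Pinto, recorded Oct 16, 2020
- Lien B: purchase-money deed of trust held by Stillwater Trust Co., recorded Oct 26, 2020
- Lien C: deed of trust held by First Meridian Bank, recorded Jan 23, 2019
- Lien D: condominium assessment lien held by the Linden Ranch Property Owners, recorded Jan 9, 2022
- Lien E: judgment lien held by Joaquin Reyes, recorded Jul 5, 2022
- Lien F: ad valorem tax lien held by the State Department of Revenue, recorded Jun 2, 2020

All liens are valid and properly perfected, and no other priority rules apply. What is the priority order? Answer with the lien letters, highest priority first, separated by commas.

D, B, F, A, C, E

Effective dates: B was recorded within the 30-day window, so its effective date is the deed date Oct 22, 2020.
As a condominium assessment lien, D is senior to every other lien.
The other liens, earliest effective date first: C (Jan 23, 2019), F (Jun 2, 2020), A (Oct 16, 2020), B (Oct 22, 2020), E (Jul 5, 2022).
The subordination applies — C was senior to B — so C and B swap.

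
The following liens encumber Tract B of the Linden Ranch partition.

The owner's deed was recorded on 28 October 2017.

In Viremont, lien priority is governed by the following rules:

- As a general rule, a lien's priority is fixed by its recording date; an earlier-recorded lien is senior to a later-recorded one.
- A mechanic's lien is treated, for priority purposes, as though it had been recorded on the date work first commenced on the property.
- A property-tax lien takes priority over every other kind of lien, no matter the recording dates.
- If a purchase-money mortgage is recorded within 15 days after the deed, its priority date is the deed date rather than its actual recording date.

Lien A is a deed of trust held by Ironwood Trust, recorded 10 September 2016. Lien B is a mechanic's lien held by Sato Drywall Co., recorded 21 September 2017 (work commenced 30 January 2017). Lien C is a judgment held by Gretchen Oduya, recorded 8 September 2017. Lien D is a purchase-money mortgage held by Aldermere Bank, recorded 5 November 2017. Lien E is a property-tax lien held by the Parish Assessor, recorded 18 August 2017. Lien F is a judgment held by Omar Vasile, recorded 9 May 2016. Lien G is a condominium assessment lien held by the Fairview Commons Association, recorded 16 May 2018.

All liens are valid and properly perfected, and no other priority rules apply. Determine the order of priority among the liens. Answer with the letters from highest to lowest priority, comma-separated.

Adjusting effective dates: B relates back to 30 January 2017 (work commenced); D relates back to the deed date 28 October 2017.
As a property-tax lien, E is senior to every other lien.
Remaining liens by effective date: F (9 May 2016), A (10 September 2016), B (30 January 2017), C (8 September 2017), D (28 October 2017), G (16 May 2018).

E, F, A, B, C, D, G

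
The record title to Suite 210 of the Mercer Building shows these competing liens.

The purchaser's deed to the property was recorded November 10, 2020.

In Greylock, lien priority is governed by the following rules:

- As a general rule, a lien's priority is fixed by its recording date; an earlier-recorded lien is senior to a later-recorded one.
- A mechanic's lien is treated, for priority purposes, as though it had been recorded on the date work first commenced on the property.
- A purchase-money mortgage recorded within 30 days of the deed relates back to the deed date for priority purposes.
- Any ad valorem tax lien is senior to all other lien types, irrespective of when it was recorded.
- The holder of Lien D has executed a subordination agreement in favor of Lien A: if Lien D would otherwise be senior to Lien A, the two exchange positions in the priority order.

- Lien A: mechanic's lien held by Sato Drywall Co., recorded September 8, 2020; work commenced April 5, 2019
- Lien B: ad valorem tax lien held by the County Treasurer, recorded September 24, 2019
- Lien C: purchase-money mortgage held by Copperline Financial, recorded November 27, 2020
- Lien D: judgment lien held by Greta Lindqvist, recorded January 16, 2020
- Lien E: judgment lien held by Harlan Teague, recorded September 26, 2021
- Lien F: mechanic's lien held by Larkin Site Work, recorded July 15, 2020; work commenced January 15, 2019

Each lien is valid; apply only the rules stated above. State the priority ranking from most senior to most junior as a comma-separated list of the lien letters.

B, F, A, D, C, E

Effective dates after the stated exceptions: A relates back to April 5, 2019 (work commenced); C's effective date is the deed date, November 10, 2020; F relates back to January 15, 2019 (work commenced).
B is an ad valorem tax lien and takes priority over every other lien.
Among the remaining liens, by effective date: F (January 15, 2019), A (April 5, 2019), D (January 16, 2020), C (November 10, 2020), E (September 26, 2021).
D already ranks below A; the subordination has no effect.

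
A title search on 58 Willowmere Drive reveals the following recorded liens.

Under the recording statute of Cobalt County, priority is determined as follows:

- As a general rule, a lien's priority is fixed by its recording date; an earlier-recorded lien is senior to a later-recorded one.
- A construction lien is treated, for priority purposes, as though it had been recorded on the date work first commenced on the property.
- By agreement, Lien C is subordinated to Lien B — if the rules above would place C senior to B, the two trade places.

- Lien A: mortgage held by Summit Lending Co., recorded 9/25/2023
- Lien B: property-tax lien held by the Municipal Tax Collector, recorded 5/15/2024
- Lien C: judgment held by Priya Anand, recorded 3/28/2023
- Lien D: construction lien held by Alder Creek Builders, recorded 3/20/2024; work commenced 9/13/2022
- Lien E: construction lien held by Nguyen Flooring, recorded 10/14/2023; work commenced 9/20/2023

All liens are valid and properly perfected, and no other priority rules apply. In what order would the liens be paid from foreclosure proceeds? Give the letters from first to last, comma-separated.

D, B, E, A, C

Effective dates: D relates back to 9/13/2022 (work commenced); E is treated as recorded 9/20/2023, the work-commencement date.
By effective date: D (9/13/2022), C (3/28/2023), E (9/20/2023), A (9/25/2023), B (5/15/2024).
The subordination applies — C was senior to B — so C and B swap.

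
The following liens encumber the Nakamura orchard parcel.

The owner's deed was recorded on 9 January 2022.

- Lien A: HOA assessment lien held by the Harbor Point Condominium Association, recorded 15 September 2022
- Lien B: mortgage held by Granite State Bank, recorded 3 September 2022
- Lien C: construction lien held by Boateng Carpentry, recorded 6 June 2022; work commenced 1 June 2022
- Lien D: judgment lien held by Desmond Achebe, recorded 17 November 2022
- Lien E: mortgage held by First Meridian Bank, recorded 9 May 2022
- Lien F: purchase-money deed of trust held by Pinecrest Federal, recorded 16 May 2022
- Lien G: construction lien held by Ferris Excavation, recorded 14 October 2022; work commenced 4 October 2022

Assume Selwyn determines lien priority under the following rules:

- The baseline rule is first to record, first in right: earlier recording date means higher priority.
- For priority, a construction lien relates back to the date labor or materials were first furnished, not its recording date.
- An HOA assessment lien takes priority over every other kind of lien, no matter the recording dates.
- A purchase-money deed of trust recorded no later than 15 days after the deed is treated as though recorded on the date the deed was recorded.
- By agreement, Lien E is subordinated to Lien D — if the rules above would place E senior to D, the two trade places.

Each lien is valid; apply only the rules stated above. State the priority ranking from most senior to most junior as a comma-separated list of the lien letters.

First, effective dates: C is treated as recorded 1 June 2022, the work-commencement date; F was recorded 127 days after the deed — beyond 15 days — so no relation-back applies; G is treated as recorded 4 October 2022, the work-commencement date.
As an HOA assessment lien, A is senior to every other lien.
Remaining liens by effective date: E (9 May 2022), F (16 May 2022), C (1 June 2022), B (3 September 2022), G (4 October 2022), D (17 November 2022).
E is senior to D before the subordination, so the two trade places.

A, D, F, C, B, G, E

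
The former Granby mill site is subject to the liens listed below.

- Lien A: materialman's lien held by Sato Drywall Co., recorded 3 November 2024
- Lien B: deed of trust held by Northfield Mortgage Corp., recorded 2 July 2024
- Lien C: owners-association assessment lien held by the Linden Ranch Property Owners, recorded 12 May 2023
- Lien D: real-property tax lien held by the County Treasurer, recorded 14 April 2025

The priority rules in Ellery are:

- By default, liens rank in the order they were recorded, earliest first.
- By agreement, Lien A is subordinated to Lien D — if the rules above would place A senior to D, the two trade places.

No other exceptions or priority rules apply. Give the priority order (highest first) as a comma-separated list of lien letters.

C, B, D, A

By effective date, earliest first: C (12 May 2023), B (2 July 2024), A (3 November 2024), D (14 April 2025).
A is senior to D before the subordination, so the two trade places.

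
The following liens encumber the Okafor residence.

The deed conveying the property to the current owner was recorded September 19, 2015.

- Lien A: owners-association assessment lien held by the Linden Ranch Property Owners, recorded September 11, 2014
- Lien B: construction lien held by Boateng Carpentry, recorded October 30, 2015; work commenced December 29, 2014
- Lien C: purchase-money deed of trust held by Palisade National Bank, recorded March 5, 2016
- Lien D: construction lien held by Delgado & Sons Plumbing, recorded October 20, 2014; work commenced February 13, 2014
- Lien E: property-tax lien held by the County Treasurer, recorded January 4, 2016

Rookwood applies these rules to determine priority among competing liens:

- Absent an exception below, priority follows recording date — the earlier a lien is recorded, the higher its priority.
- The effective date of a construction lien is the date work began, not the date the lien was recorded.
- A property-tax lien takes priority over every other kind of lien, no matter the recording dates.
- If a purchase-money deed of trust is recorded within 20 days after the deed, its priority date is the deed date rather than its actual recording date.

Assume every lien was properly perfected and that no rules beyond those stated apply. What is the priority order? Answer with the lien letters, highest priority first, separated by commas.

E, D, A, B, C

Adjusting effective dates: B's effective date is December 29, 2014, when work began; C was recorded 168 days after the deed — beyond 20 days — so no relation-back applies; D relates back to February 13, 2014 (work commenced).
As a property-tax lien, E is senior to every other lien.
Among the remaining liens, by effective date: D (February 13, 2014), A (September 11, 2014), B (December 29, 2014), C (March 5, 2016).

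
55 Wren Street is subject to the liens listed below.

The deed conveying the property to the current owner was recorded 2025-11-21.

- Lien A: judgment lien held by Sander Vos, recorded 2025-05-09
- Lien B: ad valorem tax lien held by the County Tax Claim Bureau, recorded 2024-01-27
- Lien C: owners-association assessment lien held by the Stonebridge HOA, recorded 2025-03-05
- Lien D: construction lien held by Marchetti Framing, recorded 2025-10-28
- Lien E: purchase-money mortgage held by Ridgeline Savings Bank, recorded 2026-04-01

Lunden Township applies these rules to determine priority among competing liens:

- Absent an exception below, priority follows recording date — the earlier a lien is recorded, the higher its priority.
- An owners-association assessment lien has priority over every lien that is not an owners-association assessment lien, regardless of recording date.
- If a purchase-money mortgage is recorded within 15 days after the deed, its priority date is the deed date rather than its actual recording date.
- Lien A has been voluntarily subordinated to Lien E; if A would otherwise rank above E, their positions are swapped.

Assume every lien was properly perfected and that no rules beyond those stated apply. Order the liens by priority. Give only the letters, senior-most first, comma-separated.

C, B, E, D, A

First, effective dates: E was recorded 131 days after the deed, outside the 15-day window, so it keeps its recording date.
C is an owners-association assessment lien, so it outranks all other liens regardless of date.
Among the remaining liens, by effective date: B (2024-01-27), A (2025-05-09), D (2025-10-28), E (2026-04-01).
A would otherwise be senior to E, so under the subordination agreement A and E exchange positions.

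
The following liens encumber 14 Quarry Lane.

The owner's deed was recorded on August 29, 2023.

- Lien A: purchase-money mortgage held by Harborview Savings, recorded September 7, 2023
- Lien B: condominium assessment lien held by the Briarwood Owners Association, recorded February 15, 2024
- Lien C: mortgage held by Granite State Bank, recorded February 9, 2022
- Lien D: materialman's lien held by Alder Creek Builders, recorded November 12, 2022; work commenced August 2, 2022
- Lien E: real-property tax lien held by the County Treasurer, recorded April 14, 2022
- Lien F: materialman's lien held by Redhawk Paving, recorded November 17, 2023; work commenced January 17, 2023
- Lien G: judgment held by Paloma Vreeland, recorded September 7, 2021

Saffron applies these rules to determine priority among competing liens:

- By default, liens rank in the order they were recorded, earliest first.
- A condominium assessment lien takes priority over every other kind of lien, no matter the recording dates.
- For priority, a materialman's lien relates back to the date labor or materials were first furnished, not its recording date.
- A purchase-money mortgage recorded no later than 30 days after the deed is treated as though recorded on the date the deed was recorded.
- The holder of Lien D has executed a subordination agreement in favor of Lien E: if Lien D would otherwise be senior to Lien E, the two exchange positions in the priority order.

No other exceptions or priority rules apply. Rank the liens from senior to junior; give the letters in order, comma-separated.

B, G, C, E, D, F, A

First, effective dates: A relates back to the deed date August 29, 2023; D is treated as recorded August 2, 2022, the work-commencement date; F is treated as recorded January 17, 2023, the work-commencement date.
B is a condominium assessment lien and takes priority over every other lien.
The other liens, earliest effective date first: G (September 7, 2021), C (February 9, 2022), E (April 14, 2022), D (August 2, 2022), F (January 17, 2023), A (August 29, 2023).
Since D is not senior to E, the subordination leaves the order unchanged.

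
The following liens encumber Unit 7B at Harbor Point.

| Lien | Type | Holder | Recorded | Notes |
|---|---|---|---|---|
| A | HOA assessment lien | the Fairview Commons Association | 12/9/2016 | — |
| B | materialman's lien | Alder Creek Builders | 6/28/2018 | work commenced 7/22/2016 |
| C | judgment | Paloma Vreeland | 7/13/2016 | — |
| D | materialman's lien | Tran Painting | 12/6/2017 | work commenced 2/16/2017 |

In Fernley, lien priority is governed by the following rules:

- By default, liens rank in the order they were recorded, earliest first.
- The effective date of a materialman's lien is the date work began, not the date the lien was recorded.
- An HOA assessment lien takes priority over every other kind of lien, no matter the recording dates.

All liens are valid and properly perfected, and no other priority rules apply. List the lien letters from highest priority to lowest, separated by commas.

A, C, B, D

First, effective dates: B is treated as recorded 7/22/2016, the work-commencement date; D's effective date is 2/16/2017, when work began.
A, as an HOA assessment lien, has superpriority and ranks first.
Ordering the rest by effective date: C (7/13/2016), B (7/22/2016), D (2/16/2017).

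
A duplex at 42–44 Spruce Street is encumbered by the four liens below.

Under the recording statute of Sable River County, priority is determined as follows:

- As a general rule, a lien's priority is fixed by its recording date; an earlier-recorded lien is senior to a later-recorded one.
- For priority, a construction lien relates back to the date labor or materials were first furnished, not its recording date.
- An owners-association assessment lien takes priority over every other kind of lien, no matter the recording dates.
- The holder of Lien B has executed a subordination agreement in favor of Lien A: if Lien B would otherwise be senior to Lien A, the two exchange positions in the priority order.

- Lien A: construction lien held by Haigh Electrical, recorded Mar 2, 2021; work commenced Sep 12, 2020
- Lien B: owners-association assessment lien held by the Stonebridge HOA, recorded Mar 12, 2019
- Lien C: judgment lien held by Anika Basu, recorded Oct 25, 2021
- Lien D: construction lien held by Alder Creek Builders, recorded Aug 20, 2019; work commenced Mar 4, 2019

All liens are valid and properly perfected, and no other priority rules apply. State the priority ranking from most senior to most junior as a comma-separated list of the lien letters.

First, effective dates: A is treated as recorded Sep 12, 2020, the work-commencement date; D relates back to Mar 4, 2019 (work commenced).
B, as an owners-association assessment lien, has superpriority and ranks first.
Ordering the rest by effective date: D (Mar 4, 2019), A (Sep 12, 2020), C (Oct 25, 2021).
Because B would otherwise rank above A, the subordination swaps them.

A, D, B, C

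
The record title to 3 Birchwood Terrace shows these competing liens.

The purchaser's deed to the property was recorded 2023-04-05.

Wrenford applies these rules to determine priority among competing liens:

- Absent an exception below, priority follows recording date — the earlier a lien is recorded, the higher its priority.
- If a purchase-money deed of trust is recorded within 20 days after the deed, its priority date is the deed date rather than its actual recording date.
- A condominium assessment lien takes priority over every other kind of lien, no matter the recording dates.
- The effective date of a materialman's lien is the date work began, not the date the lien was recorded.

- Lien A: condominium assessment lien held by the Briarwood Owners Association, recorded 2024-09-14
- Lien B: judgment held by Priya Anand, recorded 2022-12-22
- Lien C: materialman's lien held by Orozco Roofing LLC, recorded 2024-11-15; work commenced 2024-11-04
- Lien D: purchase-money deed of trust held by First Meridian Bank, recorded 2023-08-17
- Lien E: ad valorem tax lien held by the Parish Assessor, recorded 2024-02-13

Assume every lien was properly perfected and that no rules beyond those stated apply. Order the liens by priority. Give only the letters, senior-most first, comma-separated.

First, effective dates: C is treated as recorded 2024-11-04, the work-commencement date; D was recorded 134 days after the deed — beyond 20 days — so no relation-back applies.
A is a condominium assessment lien, so it outranks all other liens regardless of date.
Remaining liens by effective date: B (2022-12-22), D (2023-08-17), E (2024-02-13), C (2024-11-04).

A, B, D, E, C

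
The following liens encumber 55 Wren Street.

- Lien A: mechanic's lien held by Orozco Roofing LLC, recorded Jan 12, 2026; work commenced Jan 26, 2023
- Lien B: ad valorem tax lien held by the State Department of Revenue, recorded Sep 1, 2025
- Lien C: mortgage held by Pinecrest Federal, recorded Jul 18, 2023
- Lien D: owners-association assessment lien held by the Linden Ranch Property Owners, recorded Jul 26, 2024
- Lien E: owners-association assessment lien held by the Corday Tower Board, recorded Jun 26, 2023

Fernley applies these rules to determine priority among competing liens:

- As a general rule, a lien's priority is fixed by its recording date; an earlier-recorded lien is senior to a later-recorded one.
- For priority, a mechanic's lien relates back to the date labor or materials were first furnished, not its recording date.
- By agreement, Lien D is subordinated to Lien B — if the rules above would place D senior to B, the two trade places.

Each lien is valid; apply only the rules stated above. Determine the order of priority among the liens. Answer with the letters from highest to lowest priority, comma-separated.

A, E, C, B, D

Adjusting effective dates: A relates back to Jan 26, 2023 (work commenced).
By effective date, earliest first: A (Jan 26, 2023), E (Jun 26, 2023), C (Jul 18, 2023), D (Jul 26, 2024), B (Sep 1, 2025).
D would otherwise be senior to B, so under the subordination agreement D and B exchange positions.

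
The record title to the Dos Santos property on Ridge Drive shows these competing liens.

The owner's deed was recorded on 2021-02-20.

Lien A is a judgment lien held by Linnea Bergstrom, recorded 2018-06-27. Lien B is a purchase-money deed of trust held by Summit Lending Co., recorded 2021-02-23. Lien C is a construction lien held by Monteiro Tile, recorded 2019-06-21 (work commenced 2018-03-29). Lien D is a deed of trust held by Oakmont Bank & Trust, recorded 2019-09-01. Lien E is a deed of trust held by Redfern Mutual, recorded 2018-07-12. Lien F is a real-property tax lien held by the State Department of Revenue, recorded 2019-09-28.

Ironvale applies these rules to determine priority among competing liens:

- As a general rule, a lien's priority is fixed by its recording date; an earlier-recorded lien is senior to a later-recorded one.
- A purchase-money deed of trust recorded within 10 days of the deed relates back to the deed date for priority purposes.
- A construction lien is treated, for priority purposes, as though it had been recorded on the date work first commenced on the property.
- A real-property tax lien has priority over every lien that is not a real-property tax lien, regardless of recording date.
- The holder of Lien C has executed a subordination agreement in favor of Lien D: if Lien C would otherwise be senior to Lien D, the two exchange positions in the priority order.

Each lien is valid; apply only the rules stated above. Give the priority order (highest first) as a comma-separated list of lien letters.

Adjusting effective dates: B relates back to the deed date 2021-02-20; C is treated as recorded 2018-03-29, the work-commencement date.
As a real-property tax lien, F is senior to every other lien.
The other liens, earliest effective date first: C (2018-03-29), A (2018-06-27), E (2018-07-12), D (2019-09-01), B (2021-02-20).
Because C would otherwise rank above D, the subordination swaps them.

F, D, A, E, C, B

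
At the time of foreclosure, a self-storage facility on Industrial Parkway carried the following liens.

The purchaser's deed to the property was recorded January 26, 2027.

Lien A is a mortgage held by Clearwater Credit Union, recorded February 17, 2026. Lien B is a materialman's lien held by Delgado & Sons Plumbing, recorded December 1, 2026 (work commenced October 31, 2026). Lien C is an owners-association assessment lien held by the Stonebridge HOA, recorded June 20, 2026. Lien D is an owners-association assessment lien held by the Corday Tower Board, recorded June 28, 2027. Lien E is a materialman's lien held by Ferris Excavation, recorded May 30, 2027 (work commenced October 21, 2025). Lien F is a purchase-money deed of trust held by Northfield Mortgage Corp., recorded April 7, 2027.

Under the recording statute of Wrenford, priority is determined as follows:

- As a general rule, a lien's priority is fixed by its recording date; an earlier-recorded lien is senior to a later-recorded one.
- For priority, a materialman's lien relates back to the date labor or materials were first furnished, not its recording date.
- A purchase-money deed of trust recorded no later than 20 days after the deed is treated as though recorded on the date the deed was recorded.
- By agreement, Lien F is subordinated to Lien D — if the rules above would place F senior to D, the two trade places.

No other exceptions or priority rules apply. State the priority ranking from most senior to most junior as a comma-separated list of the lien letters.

E, A, C, B, D, F

Effective dates: B relates back to October 31, 2026 (work commenced); E is treated as recorded October 21, 2025, the work-commencement date; F was recorded 71 days after the deed — beyond 20 days — so no relation-back applies.
By effective date, earliest first: E (October 21, 2025), A (February 17, 2026), C (June 20, 2026), B (October 31, 2026), F (April 7, 2027), D (June 28, 2027).
F is senior to D before the subordination, so the two trade places.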